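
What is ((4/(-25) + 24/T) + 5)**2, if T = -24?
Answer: 9216/625 ≈ 14.746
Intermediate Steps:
((4/(-25) + 24/T) + 5)**2 = ((4/(-25) + 24/(-24)) + 5)**2 = ((4*(-1/25) + 24*(-1/24)) + 5)**2 = ((-4/25 - 1) + 5)**2 = (-29/25 + 5)**2 = (96/25)**2 = 9216/625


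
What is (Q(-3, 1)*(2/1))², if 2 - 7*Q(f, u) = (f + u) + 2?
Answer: 16/49 ≈ 0.32653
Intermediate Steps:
Q(f, u) = -f/7 - u/7 (Q(f, u) = 2/7 - ((f + u) + 2)/7 = 2/7 - (2 + f + u)/7 = 2/7 + (-2/7 - f/7 - u/7) = -f/7 - u/7)
(Q(-3, 1)*(2/1))² = ((-⅐*(-3) - ⅐*1)*(2/1))² = ((3/7 - ⅐)*(2*1))² = ((2/7)*2)² = (4/7)² = 16/49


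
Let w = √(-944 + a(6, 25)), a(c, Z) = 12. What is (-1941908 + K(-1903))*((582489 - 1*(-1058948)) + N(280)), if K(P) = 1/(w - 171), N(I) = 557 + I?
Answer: -96226072932839870/30173 - 3284548*I*√233/30173 ≈ -3.1891e+12 - 1661.6*I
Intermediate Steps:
w = 2*I*√233 (w = √(-944 + 12) = √(-932) = 2*I*√233 ≈ 30.529*I)
K(P) = 1/(-171 + 2*I*√233) (K(P) = 1/(2*I*√233 - 171) = 1/(-171 + 2*I*√233))
(-1941908 + K(-1903))*((582489 - 1*(-1058948)) + N(280)) = (-1941908 + (-171/30173 - 2*I*√233/30173))*((582489 - 1*(-1058948)) + (557 + 280)) = (-58593190255/30173 - 2*I*√233/30173)*((582489 + 1058948) + 837) = (-58593190255/30173 - 2*I*√233/30173)*(1641437 + 837) = (-58593190255/30173 - 2*I*√233/30173)*1642274 = -96226072932839870/30173 - 3284548*I*√233/30173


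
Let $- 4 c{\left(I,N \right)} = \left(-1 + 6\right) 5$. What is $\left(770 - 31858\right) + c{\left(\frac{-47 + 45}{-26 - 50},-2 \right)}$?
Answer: $- \frac{124377}{4} \approx -31094.0$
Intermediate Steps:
$c{\left(I,N \right)} = - \frac{25}{4}$ ($c{\left(I,N \right)} = - \frac{\left(-1 + 6\right) 5}{4} = - \frac{5 \cdot 5}{4} = \left(- \frac{1}{4}\right) 25 = - \frac{25}{4}$)
$\left(770 - 31858\right) + c{\left(\frac{-47 + 45}{-26 - 50},-2 \right)} = \left(770 - 31858\right) - \frac{25}{4} = -31088 - \frac{25}{4} = - \frac{124377}{4}$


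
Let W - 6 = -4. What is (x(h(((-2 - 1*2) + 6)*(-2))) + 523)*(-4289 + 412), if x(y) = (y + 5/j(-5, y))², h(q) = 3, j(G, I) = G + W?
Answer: -18311071/9 ≈ -2.0346e+6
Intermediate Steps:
W = 2 (W = 6 - 4 = 2)
j(G, I) = 2 + G (j(G, I) = G + 2 = 2 + G)
x(y) = (-5/3 + y)² (x(y) = (y + 5/(2 - 5))² = (y + 5/(-3))² = (y + 5*(-⅓))² = (y - 5/3)² = (-5/3 + y)²)
(x(h(((-2 - 1*2) + 6)*(-2))) + 523)*(-4289 + 412) = ((5 - 3*3)²/9 + 523)*(-4289 + 412) = ((5 - 9)²/9 + 523)*(-3877) = ((⅑)*(-4)² + 523)*(-3877) = ((⅑)*16 + 523)*(-3877) = (16/9 + 523)*(-3877) = (4723/9)*(-3877) = -18311071/9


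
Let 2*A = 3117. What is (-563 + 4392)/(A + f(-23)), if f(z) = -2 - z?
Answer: 7658/3159 ≈ 2.4242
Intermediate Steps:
A = 3117/2 (A = (½)*3117 = 3117/2 ≈ 1558.5)
(-563 + 4392)/(A + f(-23)) = (-563 + 4392)/(3117/2 + (-2 - 1*(-23))) = 3829/(3117/2 + (-2 + 23)) = 3829/(3117/2 + 21) = 3829/(3159/2) = 3829*(2/3159) = 7658/3159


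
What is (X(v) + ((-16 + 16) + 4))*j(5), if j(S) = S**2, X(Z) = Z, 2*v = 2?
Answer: 125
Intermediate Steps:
v = 1 (v = (1/2)*2 = 1)
(X(v) + ((-16 + 16) + 4))*j(5) = (1 + ((-16 + 16) + 4))*5**2 = (1 + (0 + 4))*25 = (1 + 4)*25 = 5*25 = 125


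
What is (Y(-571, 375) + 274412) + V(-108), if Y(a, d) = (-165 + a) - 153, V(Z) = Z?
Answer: 273415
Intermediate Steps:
Y(a, d) = -318 + a
(Y(-571, 375) + 274412) + V(-108) = ((-318 - 571) + 274412) - 108 = (-889 + 274412) - 108 = 273523 - 108 = 273415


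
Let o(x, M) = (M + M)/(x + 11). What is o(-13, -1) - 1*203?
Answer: -202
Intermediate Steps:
o(x, M) = 2*M/(11 + x) (o(x, M) = (2*M)/(11 + x) = 2*M/(11 + x))
o(-13, -1) - 1*203 = 2*(-1)/(11 - 13) - 1*203 = 2*(-1)/(-2) - 203 = 2*(-1)*(-½) - 203 = 1 - 203 = -202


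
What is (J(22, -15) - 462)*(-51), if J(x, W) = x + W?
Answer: 23205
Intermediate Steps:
J(x, W) = W + x
(J(22, -15) - 462)*(-51) = ((-15 + 22) - 462)*(-51) = (7 - 462)*(-51) = -455*(-51) = 23205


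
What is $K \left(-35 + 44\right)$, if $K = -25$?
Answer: $-225$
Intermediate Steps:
$K \left(-35 + 44\right) = - 25 \left(-35 + 44\right) = \left(-25\right) 9 = -225$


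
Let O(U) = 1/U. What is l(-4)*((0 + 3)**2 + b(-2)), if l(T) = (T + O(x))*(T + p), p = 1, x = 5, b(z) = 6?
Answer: 171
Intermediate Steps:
l(T) = (1 + T)*(1/5 + T) (l(T) = (T + 1/5)*(T + 1) = (T + 1/5)*(1 + T) = (1/5 + T)*(1 + T) = (1 + T)*(1/5 + T))
l(-4)*((0 + 3)**2 + b(-2)) = (1/5 + (-4)**2 + (6/5)*(-4))*((0 + 3)**2 + 6) = (1/5 + 16 - 24/5)*(3**2 + 6) = 57*(9 + 6)/5 = (57/5)*15 = 171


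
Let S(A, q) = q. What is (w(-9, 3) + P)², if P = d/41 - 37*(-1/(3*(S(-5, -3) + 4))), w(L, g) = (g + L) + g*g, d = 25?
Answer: 3845521/15129 ≈ 254.18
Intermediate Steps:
w(L, g) = L + g + g² (w(L, g) = (L + g) + g² = L + g + g²)
P = 1592/123 (P = 25/41 - 37*(-1/(3*(-3 + 4))) = 25*(1/41) - 37/(1*(-3)) = 25/41 - 37/(-3) = 25/41 - 37*(-⅓) = 25/41 + 37/3 = 1592/123 ≈ 12.943)
(w(-9, 3) + P)² = ((-9 + 3 + 3²) + 1592/123)² = ((-9 + 3 + 9) + 1592/123)² = (3 + 1592/123)² = (1961/123)² = 3845521/15129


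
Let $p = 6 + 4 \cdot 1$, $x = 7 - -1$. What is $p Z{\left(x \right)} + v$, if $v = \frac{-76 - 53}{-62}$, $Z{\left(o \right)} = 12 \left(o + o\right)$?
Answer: $\frac{119169}{62} \approx 1922.1$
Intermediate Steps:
$x = 8$ ($x = 7 + 1 = 8$)
$p = 10$ ($p = 6 + 4 = 10$)
$Z{\left(o \right)} = 24 o$ ($Z{\left(o \right)} = 12 \cdot 2 o = 24 o$)
$v = \frac{129}{62}$ ($v = \left(-129\right) \left(- \frac{1}{62}\right) = \frac{129}{62} \approx 2.0806$)
$p Z{\left(x \right)} + v = 10 \cdot 24 \cdot 8 + \frac{129}{62} = 10 \cdot 192 + \frac{129}{62} = 1920 + \frac{129}{62} = \frac{119169}{62}$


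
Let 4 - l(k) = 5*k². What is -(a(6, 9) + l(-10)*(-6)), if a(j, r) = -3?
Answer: -2973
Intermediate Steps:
l(k) = 4 - 5*k²
-(a(6, 9) + l(-10)*(-6)) = -(-3 + (4 - 5*(-10)²)*(-6)) = -(-3 + (4 - 5*100)*(-6)) = -(-3 + (4 - 500)*(-6)) = -(-3 - 496*(-6)) = -(-3 + 2976) = -1*2973 = -2973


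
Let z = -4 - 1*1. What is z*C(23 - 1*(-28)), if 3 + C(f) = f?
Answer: -240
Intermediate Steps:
C(f) = -3 + f
z = -5 (z = -4 - 1 = -5)
z*C(23 - 1*(-28)) = -5*(-3 + (23 - 1*(-28))) = -5*(-3 + (23 + 28)) = -5*(-3 + 51) = -5*48 = -240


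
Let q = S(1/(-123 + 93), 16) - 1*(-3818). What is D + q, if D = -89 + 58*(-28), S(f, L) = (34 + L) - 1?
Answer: 2154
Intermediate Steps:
S(f, L) = 33 + L
D = -1713 (D = -89 - 1624 = -1713)
q = 3867 (q = (33 + 16) - 1*(-3818) = 49 + 3818 = 3867)
D + q = -1713 + 3867 = 2154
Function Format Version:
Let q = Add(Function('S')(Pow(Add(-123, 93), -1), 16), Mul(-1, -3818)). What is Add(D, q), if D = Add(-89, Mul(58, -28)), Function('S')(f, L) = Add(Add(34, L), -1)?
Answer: 2154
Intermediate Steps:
Function('S')(f, L) = Add(33, L)
D = -1713 (D = Add(-89, -1624) = -1713)
q = 3867 (q = Add(Add(33, 16), Mul(-1, -3818)) = Add(49, 3818) = 3867)
Add(D, q) = Add(-1713, 3867) = 2154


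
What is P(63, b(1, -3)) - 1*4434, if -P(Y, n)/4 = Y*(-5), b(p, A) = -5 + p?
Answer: -3174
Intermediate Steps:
P(Y, n) = 20*Y (P(Y, n) = -4*Y*(-5) = -(-20)*Y = 20*Y)
P(63, b(1, -3)) - 1*4434 = 20*63 - 1*4434 = 1260 - 4434 = -3174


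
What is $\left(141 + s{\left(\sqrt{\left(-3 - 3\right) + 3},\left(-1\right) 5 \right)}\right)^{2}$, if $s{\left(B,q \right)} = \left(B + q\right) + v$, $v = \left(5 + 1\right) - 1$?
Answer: $\left(141 + i \sqrt{3}\right)^{2} \approx 19878.0 + 488.4 i$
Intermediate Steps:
$v = 5$ ($v = 6 - 1 = 5$)
$s{\left(B,q \right)} = 5 + B + q$ ($s{\left(B,q \right)} = \left(B + q\right) + 5 = 5 + B + q$)
$\left(141 + s{\left(\sqrt{\left(-3 - 3\right) + 3},\left(-1\right) 5 \right)}\right)^{2} = \left(141 + \left(5 + \sqrt{\left(-3 - 3\right) + 3} - 5\right)\right)^{2} = \left(141 + \left(5 + \sqrt{-6 + 3} - 5\right)\right)^{2} = \left(141 + \left(5 + \sqrt{-3} - 5\right)\right)^{2} = \left(141 + \left(5 + i \sqrt{3} - 5\right)\right)^{2} = \left(141 + i \sqrt{3}\right)^{2}$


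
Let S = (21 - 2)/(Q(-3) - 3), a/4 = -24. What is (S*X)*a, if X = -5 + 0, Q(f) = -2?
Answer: -1824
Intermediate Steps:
a = -96 (a = 4*(-24) = -96)
S = -19/5 (S = (21 - 2)/(-2 - 3) = 19/(-5) = 19*(-1/5) = -19/5 ≈ -3.8000)
X = -5
(S*X)*a = -19/5*(-5)*(-96) = 19*(-96) = -1824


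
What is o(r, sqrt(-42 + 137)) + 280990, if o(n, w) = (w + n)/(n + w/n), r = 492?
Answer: 16464662025414346/58594980001 + 118853424*sqrt(95)/58594980001 ≈ 2.8099e+5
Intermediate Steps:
o(n, w) = (n + w)/(n + w/n)
o(r, sqrt(-42 + 137)) + 280990 = 492*(492 + sqrt(-42 + 137))/(sqrt(-42 + 137) + 492**2) + 280990 = 492*(492 + sqrt(95))/(sqrt(95) + 242064) + 280990 = 492*(492 + sqrt(95))/(242064 + sqrt(95)) + 280990 = 280990 + 492*(492 + sqrt(95))/(242064 + sqrt(95))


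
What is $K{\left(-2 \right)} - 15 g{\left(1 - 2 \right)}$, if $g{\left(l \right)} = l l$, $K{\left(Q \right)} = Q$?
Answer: $-17$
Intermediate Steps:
$g{\left(l \right)} = l^{2}$
$K{\left(-2 \right)} - 15 g{\left(1 - 2 \right)} = -2 - 15 \left(1 - 2\right)^{2} = -2 - 15 \left(-1\right)^{2} = -2 - 15 = -17$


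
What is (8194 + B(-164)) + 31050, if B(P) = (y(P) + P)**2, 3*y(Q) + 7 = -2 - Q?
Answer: 466765/9 ≈ 51863.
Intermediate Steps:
y(Q) = -3 - Q/3 (y(Q) = -7/3 + (-2 - Q)/3 = -7/3 + (-2/3 - Q/3) = -3 - Q/3)
B(P) = (-3 + 2*P/3)**2 (B(P) = ((-3 - P/3) + P)**2 = (-3 + 2*P/3)**2)
(8194 + B(-164)) + 31050 = (8194 + (-9 + 2*(-164))**2/9) + 31050 = (8194 + (-9 - 328)**2/9) + 31050 = (8194 + (1/9)*(-337)**2) + 31050 = (8194 + (1/9)*113569) + 31050 = (8194 + 113569/9) + 31050 = 187315/9 + 31050 = 466765/9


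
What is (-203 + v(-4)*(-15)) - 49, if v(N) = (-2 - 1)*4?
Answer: -72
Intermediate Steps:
v(N) = -12 (v(N) = -3*4 = -12)
(-203 + v(-4)*(-15)) - 49 = (-203 - 12*(-15)) - 49 = (-203 + 180) - 49 = -23 - 49 = -72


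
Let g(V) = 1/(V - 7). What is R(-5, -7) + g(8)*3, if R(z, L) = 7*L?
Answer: -46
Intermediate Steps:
g(V) = 1/(-7 + V)
R(-5, -7) + g(8)*3 = 7*(-7) + 3/(-7 + 8) = -49 + 3/1 = -49 + 1*3 = -49 + 3 = -46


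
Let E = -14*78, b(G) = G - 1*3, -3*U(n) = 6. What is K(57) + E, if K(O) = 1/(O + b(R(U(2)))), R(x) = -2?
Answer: -56783/52 ≈ -1092.0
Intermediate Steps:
U(n) = -2 (U(n) = -⅓*6 = -2)
b(G) = -3 + G (b(G) = G - 3 = -3 + G)
E = -1092
K(O) = 1/(-5 + O) (K(O) = 1/(O + (-3 - 2)) = 1/(O - 5) = 1/(-5 + O))
K(57) + E = 1/(-5 + 57) - 1092 = 1/52 - 1092 = -56783/52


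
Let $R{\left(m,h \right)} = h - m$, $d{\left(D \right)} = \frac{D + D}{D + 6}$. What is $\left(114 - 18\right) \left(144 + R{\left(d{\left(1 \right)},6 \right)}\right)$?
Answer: $\frac{100608}{7} \approx 14373.0$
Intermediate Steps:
$d{\left(D \right)} = \frac{2 D}{6 + D}$
$\left(114 - 18\right) \left(144 + R{\left(d{\left(1 \right)},6 \right)}\right) = \left(114 - 18\right) \left(144 + \left(6 - 2 \cdot 1 \frac{1}{6 + 1}\right)\right) = 96 \left(144 + \left(6 - 2 \cdot 1 \cdot \frac{1}{7}\right)\right) = 96 \left(144 + \left(6 - \frac{2}{7}\right)\right) = 96 \left(144 + \frac{40}{7}\right) = 96 \cdot \frac{1048}{7} = \frac{100608}{7}$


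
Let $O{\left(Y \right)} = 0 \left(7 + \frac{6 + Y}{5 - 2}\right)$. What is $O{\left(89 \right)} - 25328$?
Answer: $-25328$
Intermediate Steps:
$O{\left(Y \right)} = 0$ ($O{\left(Y \right)} = 0 \left(7 + \frac{6 + Y}{3}\right) = 0 \left(7 + \left(6 + Y\right) \frac{1}{3}\right) = 0 \left(7 + \left(2 + \frac{Y}{3}\right)\right) = 0 \left(9 + \frac{Y}{3}\right) = 0$)
$O{\left(89 \right)} - 25328 = 0 - 25328 = -25328$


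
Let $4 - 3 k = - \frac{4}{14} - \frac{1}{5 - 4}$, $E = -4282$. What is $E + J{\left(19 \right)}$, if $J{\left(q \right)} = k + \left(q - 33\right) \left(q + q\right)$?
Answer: $- \frac{101057}{21} \approx -4812.2$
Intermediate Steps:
$k = \frac{37}{21}$ ($k = \frac{4}{3} - \frac{- \frac{4}{14} - \frac{1}{5 - 4}}{3} = \frac{4}{3} - \frac{\left(-4\right) \frac{1}{14} - 1^{-1}}{3} = \frac{4}{3} - \frac{- \frac{2}{7} - 1}{3} = \frac{4}{3} - - \frac{3}{7} = \frac{4}{3} + \frac{3}{7} = \frac{37}{21} \approx 1.7619$)
$J{\left(q \right)} = \frac{37}{21} + 2 q \left(-33 + q\right)$ ($J{\left(q \right)} = \frac{37}{21} + \left(q - 33\right) \left(q + q\right) = \frac{37}{21} + \left(-33 + q\right) 2 q = \frac{37}{21} + 2 q \left(-33 + q\right)$)
$E + J{\left(19 \right)} = -4282 + \left(\frac{37}{21} - 1254 + 2 \cdot 19^{2}\right) = -4282 + \left(\frac{37}{21} - 1254 + 2 \cdot 361\right) = -4282 + \left(\frac{37}{21} - 1254 + 722\right) = -4282 - \frac{11135}{21} = - \frac{101057}{21}$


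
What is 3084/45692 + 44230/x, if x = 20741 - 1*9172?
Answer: 514158989/132152687 ≈ 3.8906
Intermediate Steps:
x = 11569 (x = 20741 - 9172 = 11569)
3084/45692 + 44230/x = 3084/45692 + 44230/11569 = 3084*(1/45692) + 44230*(1/11569) = 771/11423 + 44230/11569 = 514158989/132152687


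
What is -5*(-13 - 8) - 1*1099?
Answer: -994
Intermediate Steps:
-5*(-13 - 8) - 1*1099 = -5*(-21) - 1099 = 105 - 1099 = -994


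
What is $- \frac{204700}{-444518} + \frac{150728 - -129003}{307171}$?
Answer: $\frac{93611684179}{68271519289} \approx 1.3712$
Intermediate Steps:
$- \frac{204700}{-444518} + \frac{150728 - -129003}{307171} = \left(-204700\right) \left(- \frac{1}{444518}\right) + \left(150728 + 129003\right) \frac{1}{307171} = \frac{102350}{222259} + 279731 \cdot \frac{1}{307171} = \frac{102350}{222259} + \frac{279731}{307171} = \frac{93611684179}{68271519289}$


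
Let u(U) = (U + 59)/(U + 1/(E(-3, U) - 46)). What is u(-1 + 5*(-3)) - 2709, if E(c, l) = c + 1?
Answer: -2085285/769 ≈ -2711.7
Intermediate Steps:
E(c, l) = 1 + c
u(U) = (59 + U)/(-1/48 + U) (u(U) = (U + 59)/(U + 1/((1 - 3) - 46)) = (59 + U)/(U + 1/(-2 - 46)) = (59 + U)/(U + 1/(-48)) = (59 + U)/(U - 1/48) = (59 + U)/(-1/48 + U))
u(-1 + 5*(-3)) - 2709 = 48*(59 + (-1 + 5*(-3)))/(-1 + 48*(-1 + 5*(-3))) - 2709 = 48*(59 + (-1 - 15))/(-1 + 48*(-1 - 15)) - 2709 = 48*(59 - 16)/(-1 + 48*(-16)) - 2709 = 48*43/(-1 - 768) - 2709 = 48*43/(-769) - 2709 = 48*(-1/769)*43 - 2709 = -2064/769 - 2709 = -2085285/769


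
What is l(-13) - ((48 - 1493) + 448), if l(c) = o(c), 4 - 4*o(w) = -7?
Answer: 3999/4 ≈ 999.75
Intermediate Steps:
o(w) = 11/4 (o(w) = 1 - 1/4*(-7) = 1 + 7/4 = 11/4)
l(c) = 11/4
l(-13) - ((48 - 1493) + 448) = 11/4 - ((48 - 1493) + 448) = 11/4 - (-1445 + 448) = 11/4 - 1*(-997) = 11/4 + 997 = 3999/4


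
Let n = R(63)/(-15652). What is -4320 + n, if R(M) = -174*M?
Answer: -4828977/1118 ≈ -4319.3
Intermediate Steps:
n = 783/1118 (n = -174*63/(-15652) = -10962*(-1/15652) = 783/1118 ≈ 0.70036)
-4320 + n = -4320 + 783/1118 = -4828977/1118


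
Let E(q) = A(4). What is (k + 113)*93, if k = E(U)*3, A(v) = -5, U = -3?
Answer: 9114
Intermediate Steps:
E(q) = -5
k = -15 (k = -5*3 = -15)
(k + 113)*93 = (-15 + 113)*93 = 98*93 = 9114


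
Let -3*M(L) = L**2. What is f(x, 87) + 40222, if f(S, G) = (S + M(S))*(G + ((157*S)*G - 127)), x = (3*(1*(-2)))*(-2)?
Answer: -5859026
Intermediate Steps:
x = 12 (x = (3*(-2))*(-2) = -6*(-2) = 12)
M(L) = -L**2/3
f(S, G) = (S - S**2/3)*(-127 + G + 157*G*S) (f(S, G) = (S - S**2/3)*(G + ((157*S)*G - 127)) = (S - S**2/3)*(G + (157*G*S - 127)) = (S - S**2/3)*(G + (-127 + 157*G*S)) = (S - S**2/3)*(-127 + G + 157*G*S))
f(x, 87) + 40222 = (1/3)*12*(-381 + 3*87 + 127*12 - 157*87*12**2 + 470*87*12) + 40222 = (1/3)*12*(-381 + 261 + 1524 - 157*87*144 + 490680) + 40222 = (1/3)*12*(-381 + 261 + 1524 - 1966896 + 490680) + 40222 = (1/3)*12*(-1474812) + 40222 = -5899248 + 40222 = -5859026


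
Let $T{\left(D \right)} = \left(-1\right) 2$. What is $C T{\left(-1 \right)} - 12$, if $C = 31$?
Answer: $-74$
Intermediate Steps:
$T{\left(D \right)} = -2$
$C T{\left(-1 \right)} - 12 = 31 \left(-2\right) - 12 = -62 - 12 = -74$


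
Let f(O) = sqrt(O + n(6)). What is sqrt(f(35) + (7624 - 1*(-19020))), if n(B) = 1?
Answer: 5*sqrt(1066) ≈ 163.25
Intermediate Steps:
f(O) = sqrt(1 + O) (f(O) = sqrt(O + 1) = sqrt(1 + O))
sqrt(f(35) + (7624 - 1*(-19020))) = sqrt(sqrt(1 + 35) + (7624 - 1*(-19020))) = sqrt(sqrt(36) + (7624 + 19020)) = sqrt(6 + 26644) = sqrt(26650) = 5*sqrt(1066)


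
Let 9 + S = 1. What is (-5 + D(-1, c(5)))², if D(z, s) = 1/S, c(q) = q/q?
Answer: 1681/64 ≈ 26.266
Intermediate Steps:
S = -8 (S = -9 + 1 = -8)
c(q) = 1
D(z, s) = -⅛ (D(z, s) = 1/(-8) = -⅛)
(-5 + D(-1, c(5)))² = (-5 - ⅛)² = (-41/8)² = 1681/64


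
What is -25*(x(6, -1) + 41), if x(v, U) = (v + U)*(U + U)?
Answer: -775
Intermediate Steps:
x(v, U) = 2*U*(U + v) (x(v, U) = (U + v)*(2*U) = 2*U*(U + v))
-25*(x(6, -1) + 41) = -25*(2*(-1)*(-1 + 6) + 41) = -25*(2*(-1)*5 + 41) = -25*(-10 + 41) = -25*31 = -775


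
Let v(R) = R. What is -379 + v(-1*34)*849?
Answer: -29245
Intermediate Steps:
-379 + v(-1*34)*849 = -379 - 1*34*849 = -379 - 34*849 = -379 - 28866 = -29245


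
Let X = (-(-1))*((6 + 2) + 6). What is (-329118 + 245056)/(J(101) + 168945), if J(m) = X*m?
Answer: -84062/170359 ≈ -0.49344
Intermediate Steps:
X = 14 (X = (-1*(-1))*(8 + 6) = 1*14 = 14)
J(m) = 14*m
(-329118 + 245056)/(J(101) + 168945) = (-329118 + 245056)/(14*101 + 168945) = -84062/(1414 + 168945) = -84062/170359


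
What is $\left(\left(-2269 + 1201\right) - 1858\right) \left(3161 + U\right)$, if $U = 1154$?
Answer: $-12625690$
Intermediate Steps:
$\left(\left(-2269 + 1201\right) - 1858\right) \left(3161 + U\right) = \left(\left(-2269 + 1201\right) - 1858\right) \left(3161 + 1154\right) = \left(-1068 - 1858\right) 4315 = \left(-2926\right) 4315 = -12625690$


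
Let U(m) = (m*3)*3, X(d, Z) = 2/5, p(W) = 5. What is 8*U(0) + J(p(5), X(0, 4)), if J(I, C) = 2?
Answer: 2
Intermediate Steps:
X(d, Z) = ⅖ (X(d, Z) = 2*(⅕) = ⅖)
U(m) = 9*m (U(m) = (3*m)*3 = 9*m)
8*U(0) + J(p(5), X(0, 4)) = 8*(9*0) + 2 = 8*0 + 2 = 0 + 2 = 2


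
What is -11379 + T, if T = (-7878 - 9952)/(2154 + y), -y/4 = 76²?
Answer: -23837222/2095 ≈ -11378.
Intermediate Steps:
y = -23104 (y = -4*76² = -4*5776 = -23104)
T = 1783/2095 (T = (-7878 - 9952)/(2154 - 23104) = -17830/(-20950) = -17830*(-1/20950) = 1783/2095 ≈ 0.85107)
-11379 + T = -11379 + 1783/2095 = -23837222/2095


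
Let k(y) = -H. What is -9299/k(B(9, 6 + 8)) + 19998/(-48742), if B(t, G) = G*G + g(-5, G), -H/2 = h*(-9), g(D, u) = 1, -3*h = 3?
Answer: -226805911/438678 ≈ -517.02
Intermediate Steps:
h = -1 (h = -⅓*3 = -1)
H = -18 (H = -(-2)*(-9) = -2*9 = -18)
B(t, G) = 1 + G² (B(t, G) = G*G + 1 = G² + 1 = 1 + G²)
k(y) = 18 (k(y) = -1*(-18) = 18)
-9299/k(B(9, 6 + 8)) + 19998/(-48742) = -9299/18 + 19998/(-48742) = -9299*1/18 + 19998*(-1/48742) = -9299/18 - 9999/24371 = -226805911/438678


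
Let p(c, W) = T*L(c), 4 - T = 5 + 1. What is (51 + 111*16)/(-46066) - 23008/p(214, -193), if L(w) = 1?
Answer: 529941437/46066 ≈ 11504.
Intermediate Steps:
T = -2 (T = 4 - (5 + 1) = 4 - 1*6 = 4 - 6 = -2)
p(c, W) = -2 (p(c, W) = -2*1 = -2)
(51 + 111*16)/(-46066) - 23008/p(214, -193) = (51 + 111*16)/(-46066) - 23008/(-2) = (51 + 1776)*(-1/46066) - 23008*(-1/2) = 1827*(-1/46066) + 11504 = -1827/46066 + 11504 = 529941437/46066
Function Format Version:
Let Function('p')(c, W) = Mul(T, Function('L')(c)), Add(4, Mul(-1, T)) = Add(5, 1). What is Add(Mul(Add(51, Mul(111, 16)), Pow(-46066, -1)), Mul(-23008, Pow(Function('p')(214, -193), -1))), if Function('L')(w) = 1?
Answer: Rational(529941437, 46066) ≈ 11504.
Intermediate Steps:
T = -2 (T = Add(4, Mul(-1, Add(5, 1))) = Add(4, Mul(-1, 6)) = Add(4, -6) = -2)
Function('p')(c, W) = -2 (Function('p')(c, W) = Mul(-2, 1) = -2)
Add(Mul(Add(51, Mul(111, 16)), Pow(-46066, -1)), Mul(-23008, Pow(Function('p')(214, -193), -1))) = Add(Mul(Add(51, Mul(111, 16)), Pow(-46066, -1)), Mul(-23008, Pow(-2, -1))) = Add(Mul(Add(51, 1776), Rational(-1, 46066)), Mul(-23008, Rational(-1, 2))) = Add(Mul(1827, Rational(-1, 46066)), 11504) = Add(Rational(-1827, 46066), 11504) = Rational(529941437, 46066)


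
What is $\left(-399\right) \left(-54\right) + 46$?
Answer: $21592$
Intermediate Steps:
$\left(-399\right) \left(-54\right) + 46 = 21546 + 46 = 21592$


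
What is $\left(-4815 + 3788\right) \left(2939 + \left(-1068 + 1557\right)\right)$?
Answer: $-3520556$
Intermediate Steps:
$\left(-4815 + 3788\right) \left(2939 + \left(-1068 + 1557\right)\right) = - 1027 \left(2939 + 489\right) = \left(-1027\right) 3428 = -3520556$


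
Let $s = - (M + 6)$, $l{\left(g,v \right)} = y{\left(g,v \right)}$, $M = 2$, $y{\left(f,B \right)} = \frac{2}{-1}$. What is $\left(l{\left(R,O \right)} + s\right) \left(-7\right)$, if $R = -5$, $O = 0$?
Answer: $70$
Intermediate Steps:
$y{\left(f,B \right)} = -2$ ($y{\left(f,B \right)} = 2 \left(-1\right) = -2$)
$l{\left(g,v \right)} = -2$
$s = -8$ ($s = - (2 + 6) = \left(-1\right) 8 = -8$)
$\left(l{\left(R,O \right)} + s\right) \left(-7\right) = \left(-2 - 8\right) \left(-7\right) = \left(-10\right) \left(-7\right) = 70$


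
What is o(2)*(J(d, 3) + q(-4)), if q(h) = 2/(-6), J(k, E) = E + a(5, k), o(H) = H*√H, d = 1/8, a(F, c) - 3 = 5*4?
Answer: 154*√2/3 ≈ 72.596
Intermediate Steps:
a(F, c) = 23 (a(F, c) = 3 + 5*4 = 3 + 20 = 23)
d = ⅛ ≈ 0.12500
o(H) = H^(3/2)
J(k, E) = 23 + E (J(k, E) = E + 23 = 23 + E)
q(h) = -⅓ (q(h) = 2*(-⅙) = -⅓)
o(2)*(J(d, 3) + q(-4)) = 2^(3/2)*((23 + 3) - ⅓) = (2*√2)*(26 - ⅓) = (2*√2)*(77/3) = 154*√2/3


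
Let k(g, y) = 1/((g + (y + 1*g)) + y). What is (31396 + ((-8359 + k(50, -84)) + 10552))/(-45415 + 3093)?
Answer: -326293/411128 ≈ -0.79365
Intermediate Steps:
k(g, y) = 1/(2*g + 2*y) (k(g, y) = 1/((g + (y + g)) + y) = 1/((g + (g + y)) + y) = 1/((y + 2*g) + y) = 1/(2*g + 2*y))
(31396 + ((-8359 + k(50, -84)) + 10552))/(-45415 + 3093) = (31396 + ((-8359 + 1/(2*(50 - 84))) + 10552))/(-45415 + 3093) = (31396 + ((-8359 + (½)/(-34)) + 10552))/(-42322) = (31396 + ((-8359 + (½)*(-1/34)) + 10552))*(-1/42322) = (31396 + ((-8359 - 1/68) + 10552))*(-1/42322) = (31396 + (-568413/68 + 10552))*(-1/42322) = (31396 + 149123/68)*(-1/42322) = (2284051/68)*(-1/42322) = -326293/411128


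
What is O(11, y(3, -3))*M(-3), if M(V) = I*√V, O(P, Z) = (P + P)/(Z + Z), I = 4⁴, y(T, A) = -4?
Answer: -704*I*√3 ≈ -1219.4*I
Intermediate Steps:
I = 256
O(P, Z) = P/Z (O(P, Z) = (2*P)/((2*Z)) = (2*P)*(1/(2*Z)) = P/Z)
M(V) = 256*√V
O(11, y(3, -3))*M(-3) = (11/(-4))*(256*√(-3)) = (11*(-¼))*(256*(I*√3)) = -704*I*√3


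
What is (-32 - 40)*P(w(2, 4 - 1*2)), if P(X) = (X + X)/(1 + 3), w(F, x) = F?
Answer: -72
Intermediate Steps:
P(X) = X/2 (P(X) = (2*X)/4 = (2*X)*(1/4) = X/2)
(-32 - 40)*P(w(2, 4 - 1*2)) = (-32 - 40)*((1/2)*2) = -72*1 = -72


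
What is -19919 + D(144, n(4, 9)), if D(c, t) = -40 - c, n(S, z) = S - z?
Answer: -20103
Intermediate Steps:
-19919 + D(144, n(4, 9)) = -19919 + (-40 - 1*144) = -19919 + (-40 - 144) = -19919 - 184 = -20103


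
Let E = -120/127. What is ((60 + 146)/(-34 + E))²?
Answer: 171112561/4923961 ≈ 34.751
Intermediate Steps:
E = -120/127 (E = -120*1/127 = -120/127 ≈ -0.94488)
((60 + 146)/(-34 + E))² = ((60 + 146)/(-34 - 120/127))² = (206/(-4438/127))² = (206*(-127/4438))² = (-13081/2219)² = 171112561/4923961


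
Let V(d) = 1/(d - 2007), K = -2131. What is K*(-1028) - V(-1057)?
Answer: 6712206753/3064 ≈ 2.1907e+6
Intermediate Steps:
V(d) = 1/(-2007 + d)
K*(-1028) - V(-1057) = -2131*(-1028) - 1/(-2007 - 1057) = 2190668 - 1/(-3064) = 2190668 - 1*(-1/3064) = 2190668 + 1/3064 = 6712206753/3064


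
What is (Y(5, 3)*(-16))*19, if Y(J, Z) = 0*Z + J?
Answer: -1520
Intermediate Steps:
Y(J, Z) = J (Y(J, Z) = 0 + J = J)
(Y(5, 3)*(-16))*19 = (5*(-16))*19 = -80*19 = -1520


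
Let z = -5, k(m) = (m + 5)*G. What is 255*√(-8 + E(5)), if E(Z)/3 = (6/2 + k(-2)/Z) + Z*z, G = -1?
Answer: 51*I*√1895 ≈ 2220.1*I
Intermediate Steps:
k(m) = -5 - m (k(m) = (m + 5)*(-1) = (5 + m)*(-1) = -5 - m)
E(Z) = 9 - 15*Z - 9/Z (E(Z) = 3*((6/2 + (-5 - 1*(-2))/Z) + Z*(-5)) = 3*((6*(½) + (-5 + 2)/Z) - 5*Z) = 3*((3 - 3/Z) - 5*Z) = 3*(3 - 5*Z - 3/Z) = 9 - 15*Z - 9/Z)
255*√(-8 + E(5)) = 255*√(-8 + (9 - 15*5 - 9/5)) = 255*√(-8 + (9 - 75 - 9*⅕)) = 255*√(-8 + (9 - 75 - 9/5)) = 255*√(-8 - 339/5) = 255*√(-379/5) = 255*(I*√1895/5) = 51*I*√1895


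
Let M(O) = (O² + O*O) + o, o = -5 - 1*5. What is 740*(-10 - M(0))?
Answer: 0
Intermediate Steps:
o = -10 (o = -5 - 5 = -10)
M(O) = -10 + 2*O² (M(O) = (O² + O*O) - 10 = (O² + O²) - 10 = 2*O² - 10 = -10 + 2*O²)
740*(-10 - M(0)) = 740*(-10 - (-10 + 2*0²)) = 740*(-10 - (-10 + 2*0)) = 740*(-10 - (-10 + 0)) = 740*(-10 - 1*(-10)) = 740*(-10 + 10) = 740*0 = 0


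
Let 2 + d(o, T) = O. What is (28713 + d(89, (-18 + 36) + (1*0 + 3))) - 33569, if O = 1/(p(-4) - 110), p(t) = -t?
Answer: -514949/106 ≈ -4858.0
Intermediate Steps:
O = -1/106 (O = 1/(-1*(-4) - 110) = 1/(4 - 110) = 1/(-106) = -1/106 ≈ -0.0094340)
d(o, T) = -213/106 (d(o, T) = -2 - 1/106 = -213/106)
(28713 + d(89, (-18 + 36) + (1*0 + 3))) - 33569 = (28713 - 213/106) - 33569 = 3043365/106 - 33569 = -514949/106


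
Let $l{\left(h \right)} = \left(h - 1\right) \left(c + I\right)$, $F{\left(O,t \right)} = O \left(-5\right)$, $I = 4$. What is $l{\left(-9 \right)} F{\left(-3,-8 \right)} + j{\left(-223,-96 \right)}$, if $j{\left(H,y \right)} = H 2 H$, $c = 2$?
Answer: $98558$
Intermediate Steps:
$F{\left(O,t \right)} = - 5 O$
$j{\left(H,y \right)} = 2 H^{2}$ ($j{\left(H,y \right)} = 2 H H = 2 H^{2}$)
$l{\left(h \right)} = -6 + 6 h$ ($l{\left(h \right)} = \left(h - 1\right) \left(2 + 4\right) = \left(-1 + h\right) 6 = -6 + 6 h$)
$l{\left(-9 \right)} F{\left(-3,-8 \right)} + j{\left(-223,-96 \right)} = \left(-6 + 6 \left(-9\right)\right) \left(\left(-5\right) \left(-3\right)\right) + 2 \left(-223\right)^{2} = \left(-6 - 54\right) 15 + 2 \cdot 49729 = \left(-60\right) 15 + 99458 = -900 + 99458 = 98558$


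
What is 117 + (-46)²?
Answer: 2233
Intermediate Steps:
117 + (-46)² = 117 + 2116 = 2233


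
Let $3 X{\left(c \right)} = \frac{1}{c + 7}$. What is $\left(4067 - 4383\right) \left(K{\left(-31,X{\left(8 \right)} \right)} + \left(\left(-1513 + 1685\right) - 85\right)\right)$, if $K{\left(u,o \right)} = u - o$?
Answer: $- \frac{796004}{45} \approx -17689.0$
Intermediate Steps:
$X{\left(c \right)} = \frac{1}{3 \left(7 + c\right)}$ ($X{\left(c \right)} = \frac{1}{3 \left(c + 7\right)} = \frac{1}{3 \left(7 + c\right)}$)
$\left(4067 - 4383\right) \left(K{\left(-31,X{\left(8 \right)} \right)} + \left(\left(-1513 + 1685\right) - 85\right)\right) = \left(4067 - 4383\right) \left(\left(-31 - \frac{1}{3 \left(7 + 8\right)}\right) + \left(\left(-1513 + 1685\right) - 85\right)\right) = - 316 \left(\left(-31 - \frac{1}{3 \cdot 15}\right) + \left(172 - 85\right)\right) = - 316 \left(\left(-31 - \frac{1}{3} \cdot \frac{1}{15}\right) + 87\right) = - 316 \left(\left(-31 - \frac{1}{45}\right) + 87\right) = - 316 \left(- \frac{1396}{45} + 87\right) = \left(-316\right) \frac{2519}{45} = - \frac{796004}{45}$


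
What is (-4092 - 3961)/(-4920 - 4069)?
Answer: 8053/8989 ≈ 0.89587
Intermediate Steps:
(-4092 - 3961)/(-4920 - 4069) = -8053/(-8989) = -8053*(-1/8989) = 8053/8989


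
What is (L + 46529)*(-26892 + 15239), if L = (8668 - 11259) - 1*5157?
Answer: -451914993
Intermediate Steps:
L = -7748 (L = -2591 - 5157 = -7748)
(L + 46529)*(-26892 + 15239) = (-7748 + 46529)*(-26892 + 15239) = 38781*(-11653) = -451914993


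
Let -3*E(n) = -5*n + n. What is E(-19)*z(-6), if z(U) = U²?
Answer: -912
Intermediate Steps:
E(n) = 4*n/3 (E(n) = -(-5*n + n)/3 = -(-4)*n/3 = 4*n/3)
E(-19)*z(-6) = ((4/3)*(-19))*(-6)² = -76/3*36 = -912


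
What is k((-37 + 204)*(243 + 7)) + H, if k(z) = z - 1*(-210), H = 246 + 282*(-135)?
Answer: 4136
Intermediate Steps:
H = -37824 (H = 246 - 38070 = -37824)
k(z) = 210 + z (k(z) = z + 210 = 210 + z)
k((-37 + 204)*(243 + 7)) + H = (210 + (-37 + 204)*(243 + 7)) - 37824 = (210 + 167*250) - 37824 = (210 + 41750) - 37824 = 41960 - 37824 = 4136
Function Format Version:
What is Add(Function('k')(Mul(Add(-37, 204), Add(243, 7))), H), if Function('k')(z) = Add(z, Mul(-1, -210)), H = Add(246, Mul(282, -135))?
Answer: 4136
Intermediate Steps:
H = -37824 (H = Add(246, -38070) = -37824)
Function('k')(z) = Add(210, z) (Function('k')(z) = Add(z, 210) = Add(210, z))
Add(Function('k')(Mul(Add(-37, 204), Add(243, 7))), H) = Add(Add(210, Mul(Add(-37, 204), Add(243, 7))), -37824) = Add(Add(210, Mul(167, 250)), -37824) = Add(Add(210, 41750), -37824) = Add(41960, -37824) = 4136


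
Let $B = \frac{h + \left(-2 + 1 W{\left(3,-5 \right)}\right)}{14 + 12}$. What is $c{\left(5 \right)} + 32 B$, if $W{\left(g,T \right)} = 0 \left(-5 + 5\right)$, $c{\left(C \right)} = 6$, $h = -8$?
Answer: $- \frac{82}{13} \approx -6.3077$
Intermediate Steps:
$W{\left(g,T \right)} = 0$ ($W{\left(g,T \right)} = 0 \cdot 0 = 0$)
$B = - \frac{5}{13}$ ($B = \frac{-8 + \left(-2 + 1 \cdot 0\right)}{14 + 12} = \frac{-8 + \left(-2 + 0\right)}{26} = \left(-8 - 2\right) \frac{1}{26} = \left(-10\right) \frac{1}{26} = - \frac{5}{13} \approx -0.38462$)
$c{\left(5 \right)} + 32 B = 6 + 32 \left(- \frac{5}{13}\right) = 6 - \frac{160}{13} = - \frac{82}{13}$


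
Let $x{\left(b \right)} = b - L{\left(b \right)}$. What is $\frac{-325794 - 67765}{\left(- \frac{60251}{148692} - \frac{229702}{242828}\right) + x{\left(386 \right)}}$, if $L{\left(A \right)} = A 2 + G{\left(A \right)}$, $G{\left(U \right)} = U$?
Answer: $\frac{3552517475583396}{6980766498271} \approx 508.9$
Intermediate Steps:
$L{\left(A \right)} = 3 A$ ($L{\left(A \right)} = A 2 + A = 2 A + A = 3 A$)
$x{\left(b \right)} = - 2 b$ ($x{\left(b \right)} = b - 3 b = - 2 b$)
$\frac{-325794 - 67765}{\left(- \frac{60251}{148692} - \frac{229702}{242828}\right) + x{\left(386 \right)}} = \frac{-325794 - 67765}{\left(- \frac{60251}{148692} - \frac{229702}{242828}\right) - 772} = - \frac{393559}{\left(\left(-60251\right) \frac{1}{148692} - \frac{114851}{121414}\right) - 772} = - \frac{393559}{\left(- \frac{60251}{148692} - \frac{114851}{121414}\right) - 772} = - \frac{393559}{- \frac{12196369903}{9026645244} - 772} = - \frac{393559}{- \frac{6980766498271}{9026645244}} = \left(-393559\right) \left(- \frac{9026645244}{6980766498271}\right) = \frac{3552517475583396}{6980766498271}$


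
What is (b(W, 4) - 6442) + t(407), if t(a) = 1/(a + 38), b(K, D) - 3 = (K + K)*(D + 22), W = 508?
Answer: 8889766/445 ≈ 19977.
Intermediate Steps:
b(K, D) = 3 + 2*K*(22 + D) (b(K, D) = 3 + (K + K)*(D + 22) = 3 + (2*K)*(22 + D) = 3 + 2*K*(22 + D))
t(a) = 1/(38 + a)
(b(W, 4) - 6442) + t(407) = ((3 + 44*508 + 2*4*508) - 6442) + 1/(38 + 407) = ((3 + 22352 + 4064) - 6442) + 1/445 = (26419 - 6442) + 1/445 = 19977 + 1/445 = 8889766/445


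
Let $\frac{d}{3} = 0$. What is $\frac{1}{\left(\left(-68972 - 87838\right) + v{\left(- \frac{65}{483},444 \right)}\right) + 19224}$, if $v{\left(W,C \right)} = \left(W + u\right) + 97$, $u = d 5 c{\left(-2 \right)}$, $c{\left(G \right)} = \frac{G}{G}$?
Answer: $- \frac{483}{66407252} \approx -7.2733 \cdot 10^{-6}$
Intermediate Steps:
$c{\left(G \right)} = 1$
$d = 0$ ($d = 3 \cdot 0 = 0$)
$u = 0$ ($u = 0 \cdot 5 \cdot 1 = 0 \cdot 1 = 0$)
$v{\left(W,C \right)} = 97 + W$ ($v{\left(W,C \right)} = \left(W + 0\right) + 97 = W + 97 = 97 + W$)
$\frac{1}{\left(\left(-68972 - 87838\right) + v{\left(- \frac{65}{483},444 \right)}\right) + 19224} = \frac{1}{\left(\left(-68972 - 87838\right) + \left(97 - \frac{65}{483}\right)\right) + 19224} = \frac{1}{\left(-156810 + \left(97 - \frac{65}{483}\right)\right) + 19224} = \frac{1}{\left(-156810 + \frac{46786}{483}\right) + 19224} = \frac{1}{- \frac{75692444}{483} + 19224} = \frac{1}{- \frac{66407252}{483}} = - \frac{483}{66407252}$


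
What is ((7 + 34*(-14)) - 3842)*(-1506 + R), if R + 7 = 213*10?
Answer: -2659887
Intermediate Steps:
R = 2123 (R = -7 + 213*10 = -7 + 2130 = 2123)
((7 + 34*(-14)) - 3842)*(-1506 + R) = ((7 + 34*(-14)) - 3842)*(-1506 + 2123) = ((7 - 476) - 3842)*617 = (-469 - 3842)*617 = -4311*617 = -2659887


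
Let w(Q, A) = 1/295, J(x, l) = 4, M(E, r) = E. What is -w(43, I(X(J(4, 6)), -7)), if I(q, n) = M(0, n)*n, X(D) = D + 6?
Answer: -1/295 ≈ -0.0033898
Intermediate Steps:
X(D) = 6 + D
I(q, n) = 0 (I(q, n) = 0*n = 0)
w(Q, A) = 1/295
-w(43, I(X(J(4, 6)), -7)) = -1*1/295 = -1/295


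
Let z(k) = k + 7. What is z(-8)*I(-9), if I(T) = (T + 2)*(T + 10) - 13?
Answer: 20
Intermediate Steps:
z(k) = 7 + k
I(T) = -13 + (2 + T)*(10 + T) (I(T) = (2 + T)*(10 + T) - 13 = -13 + (2 + T)*(10 + T))
z(-8)*I(-9) = (7 - 8)*(7 + (-9)² + 12*(-9)) = -(7 + 81 - 108) = -1*(-20) = 20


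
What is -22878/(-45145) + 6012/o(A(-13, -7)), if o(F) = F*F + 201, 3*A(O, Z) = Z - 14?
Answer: 27713124/1128625 ≈ 24.555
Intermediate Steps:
A(O, Z) = -14/3 + Z/3 (A(O, Z) = (Z - 14)/3 = (-14 + Z)/3 = -14/3 + Z/3)
o(F) = 201 + F**2 (o(F) = F**2 + 201 = 201 + F**2)
-22878/(-45145) + 6012/o(A(-13, -7)) = -22878/(-45145) + 6012/(201 + (-14/3 + (1/3)*(-7))**2) = -22878*(-1/45145) + 6012/(201 + (-14/3 - 7/3)**2) = 22878/45145 + 6012/(201 + (-7)**2) = 22878/45145 + 6012/(201 + 49) = 22878/45145 + 6012/250 = 22878/45145 + 6012*(1/250) = 22878/45145 + 3006/125 = 27713124/1128625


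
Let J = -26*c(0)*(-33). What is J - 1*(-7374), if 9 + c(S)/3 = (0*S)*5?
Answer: -15792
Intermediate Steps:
c(S) = -27 (c(S) = -27 + 3*((0*S)*5) = -27 + 3*(0*5) = -27 + 3*0 = -27 + 0 = -27)
J = -23166 (J = -26*(-27)*(-33) = 702*(-33) = -23166)
J - 1*(-7374) = -23166 - 1*(-7374) = -23166 + 7374 = -15792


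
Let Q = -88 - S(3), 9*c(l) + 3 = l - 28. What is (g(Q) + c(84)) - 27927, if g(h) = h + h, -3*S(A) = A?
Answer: -252856/9 ≈ -28095.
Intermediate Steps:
c(l) = -31/9 + l/9 (c(l) = -1/3 + (l - 28)/9 = -1/3 + (-28 + l)/9 = -1/3 + (-28/9 + l/9) = -31/9 + l/9)
S(A) = -A/3
Q = -87 (Q = -88 - (-1)*3/3 = -88 - 1*(-1) = -88 + 1 = -87)
g(h) = 2*h
(g(Q) + c(84)) - 27927 = (2*(-87) + (-31/9 + (1/9)*84)) - 27927 = (-174 + (-31/9 + 28/3)) - 27927 = (-174 + 53/9) - 27927 = -1513/9 - 27927 = -252856/9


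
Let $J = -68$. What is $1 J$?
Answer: $-68$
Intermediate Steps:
$1 J = 1 \left(-68\right) = -68$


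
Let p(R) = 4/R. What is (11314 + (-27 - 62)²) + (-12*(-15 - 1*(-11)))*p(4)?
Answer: 19283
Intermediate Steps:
(11314 + (-27 - 62)²) + (-12*(-15 - 1*(-11)))*p(4) = (11314 + (-27 - 62)²) + (-12*(-15 - 1*(-11)))*(4/4) = (11314 + (-89)²) + (-12*(-15 + 11))*(4*(¼)) = (11314 + 7921) - 12*(-4)*1 = 19235 + 48*1 = 19235 + 48 = 19283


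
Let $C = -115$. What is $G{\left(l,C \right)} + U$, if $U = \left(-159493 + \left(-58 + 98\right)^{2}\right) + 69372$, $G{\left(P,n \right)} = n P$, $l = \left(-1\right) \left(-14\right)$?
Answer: $-90131$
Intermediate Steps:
$l = 14$
$G{\left(P,n \right)} = P n$
$U = -88521$ ($U = \left(-159493 + 40^{2}\right) + 69372 = \left(-159493 + 1600\right) + 69372 = -157893 + 69372 = -88521$)
$G{\left(l,C \right)} + U = 14 \left(-115\right) - 88521 = -1610 - 88521 = -90131$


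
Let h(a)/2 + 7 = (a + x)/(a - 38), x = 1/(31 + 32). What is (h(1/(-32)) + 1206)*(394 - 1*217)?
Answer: 5392121746/25557 ≈ 2.1098e+5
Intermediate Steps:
x = 1/63 ≈ 0.015873
h(a) = -14 + 2*(1/63 + a)/(-38 + a) (h(a) = -14 + 2*((a + 1/63)/(a - 38)) = -14 + 2*((1/63 + a)/(-38 + a)) = -14 + 2*(1/63 + a)/(-38 + a))
(h(1/(-32)) + 1206)*(394 - 1*217) = (2*(16759 - 378/(-32))/(63*(-38 + 1/(-32))) + 1206)*(394 - 1*217) = (2*(16759 - 378*(-1/32))/(63*(-38 - 1/32)) + 1206)*(394 - 217) = (2*(16759 + 189/16)/(63*(-1217/32)) + 1206)*177 = ((2/63)*(-32/1217)*(268333/16) + 1206)*177 = (-1073332/76671 + 1206)*177 = (91391894/76671)*177 = 5392121746/25557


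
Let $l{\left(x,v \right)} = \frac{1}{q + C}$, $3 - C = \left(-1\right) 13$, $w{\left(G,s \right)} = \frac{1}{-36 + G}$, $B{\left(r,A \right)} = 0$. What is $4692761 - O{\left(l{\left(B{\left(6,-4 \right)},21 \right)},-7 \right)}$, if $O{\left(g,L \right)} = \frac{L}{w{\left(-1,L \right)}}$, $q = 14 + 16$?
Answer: $4692502$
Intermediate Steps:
$q = 30$
$C = 16$ ($C = 3 - \left(-1\right) 13 = 3 - -13 = 3 + 13 = 16$)
$l{\left(x,v \right)} = \frac{1}{46}$ ($l{\left(x,v \right)} = \frac{1}{30 + 16} = \frac{1}{46}$)
$O{\left(g,L \right)} = - 37 L$ ($O{\left(g,L \right)} = \frac{L}{\frac{1}{-36 - 1}} = \frac{L}{\frac{1}{-37}} = \frac{L}{- \frac{1}{37}} = L \left(-37\right) = - 37 L$)
$4692761 - O{\left(l{\left(B{\left(6,-4 \right)},21 \right)},-7 \right)} = 4692761 - \left(-37\right) \left(-7\right) = 4692761 - 259 = 4692502$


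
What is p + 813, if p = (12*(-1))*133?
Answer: -783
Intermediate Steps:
p = -1596 (p = -12*133 = -1596)
p + 813 = -1596 + 813 = -783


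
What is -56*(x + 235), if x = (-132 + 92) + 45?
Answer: -13440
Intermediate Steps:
x = 5 (x = -40 + 45 = 5)
-56*(x + 235) = -56*(5 + 235) = -56*240 = -13440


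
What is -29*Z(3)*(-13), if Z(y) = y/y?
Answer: 377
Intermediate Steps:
Z(y) = 1
-29*Z(3)*(-13) = -29*1*(-13) = -29*(-13) = 377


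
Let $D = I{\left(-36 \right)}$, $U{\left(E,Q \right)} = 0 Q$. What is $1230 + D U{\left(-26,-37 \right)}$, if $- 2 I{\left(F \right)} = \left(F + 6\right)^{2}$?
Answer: $1230$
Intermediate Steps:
$U{\left(E,Q \right)} = 0$
$I{\left(F \right)} = - \frac{\left(6 + F\right)^{2}}{2}$ ($I{\left(F \right)} = - \frac{\left(F + 6\right)^{2}}{2} = - \frac{\left(6 + F\right)^{2}}{2}$)
$D = -450$ ($D = - \frac{\left(6 - 36\right)^{2}}{2} = - \frac{\left(-30\right)^{2}}{2} = \left(- \frac{1}{2}\right) 900 = -450$)
$1230 + D U{\left(-26,-37 \right)} = 1230 - 0 = 1230 + 0 = 1230$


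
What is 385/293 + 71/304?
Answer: 137843/89072 ≈ 1.5475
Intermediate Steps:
385/293 + 71/304 = 137843/89072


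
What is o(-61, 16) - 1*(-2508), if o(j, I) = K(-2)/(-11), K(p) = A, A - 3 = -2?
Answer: 27587/11 ≈ 2507.9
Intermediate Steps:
A = 1 (A = 3 - 2 = 1)
K(p) = 1
o(j, I) = -1/11 (o(j, I) = 1/(-11) = 1*(-1/11) = -1/11)
o(-61, 16) - 1*(-2508) = -1/11 - 1*(-2508) = -1/11 + 2508 = 27587/11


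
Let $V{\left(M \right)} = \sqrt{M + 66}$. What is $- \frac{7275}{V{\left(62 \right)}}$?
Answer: $- \frac{7275 \sqrt{2}}{16} \approx -643.03$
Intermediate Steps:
$V{\left(M \right)} = \sqrt{66 + M}$
$- \frac{7275}{V{\left(62 \right)}} = - \frac{7275}{\sqrt{66 + 62}} = - \frac{7275}{\sqrt{128}} = - \frac{7275}{8 \sqrt{2}} = - 7275 \frac{\sqrt{2}}{16} = - \frac{7275 \sqrt{2}}{16}$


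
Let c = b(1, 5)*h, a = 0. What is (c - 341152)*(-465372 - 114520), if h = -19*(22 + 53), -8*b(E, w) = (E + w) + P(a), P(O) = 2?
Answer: 197004969484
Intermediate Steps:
b(E, w) = -1/4 - E/8 - w/8 (b(E, w) = -((E + w) + 2)/8 = -(2 + E + w)/8 = -1/4 - E/8 - w/8)
h = -1425 (h = -19*75 = -1*1425 = -1425)
c = 1425 (c = (-1/4 - 1/8*1 - 1/8*5)*(-1425) = (-1/4 - 1/8 - 5/8)*(-1425) = -1*(-1425) = 1425)
(c - 341152)*(-465372 - 114520) = (1425 - 341152)*(-465372 - 114520) = -339727*(-579892) = 197004969484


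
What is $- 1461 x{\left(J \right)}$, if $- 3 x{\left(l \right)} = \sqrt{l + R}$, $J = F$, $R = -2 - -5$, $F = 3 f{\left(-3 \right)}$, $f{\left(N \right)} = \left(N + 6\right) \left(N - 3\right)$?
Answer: $487 i \sqrt{51} \approx 3477.9 i$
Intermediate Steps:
$f{\left(N \right)} = \left(-3 + N\right) \left(6 + N\right)$ ($f{\left(N \right)} = \left(6 + N\right) \left(-3 + N\right) = \left(-3 + N\right) \left(6 + N\right)$)
$F = -54$ ($F = 3 \left(-18 + \left(-3\right)^{2} + 3 \left(-3\right)\right) = 3 \left(-18 + 9 - 9\right) = 3 \left(-18\right) = -54$)
$R = 3$ ($R = -2 + 5 = 3$)
$J = -54$
$x{\left(l \right)} = - \frac{\sqrt{3 + l}}{3}$ ($x{\left(l \right)} = - \frac{\sqrt{l + 3}}{3} = - \frac{\sqrt{3 + l}}{3}$)
$- 1461 x{\left(J \right)} = - 1461 \left(- \frac{\sqrt{3 - 54}}{3}\right) = - 1461 \left(- \frac{\sqrt{-51}}{3}\right) = - 1461 \left(- \frac{i \sqrt{51}}{3}\right) = 487 i \sqrt{51}$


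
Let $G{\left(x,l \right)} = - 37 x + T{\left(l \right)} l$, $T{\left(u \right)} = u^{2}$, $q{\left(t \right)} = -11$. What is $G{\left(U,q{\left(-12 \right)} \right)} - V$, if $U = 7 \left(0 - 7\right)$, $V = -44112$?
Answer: $44594$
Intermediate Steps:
$U = -49$ ($U = 7 \left(-7\right) = -49$)
$G{\left(x,l \right)} = l^{3} - 37 x$ ($G{\left(x,l \right)} = - 37 x + l^{2} l = - 37 x + l^{3} = l^{3} - 37 x$)
$G{\left(U,q{\left(-12 \right)} \right)} - V = \left(\left(-11\right)^{3} - -1813\right) - -44112 = \left(-1331 + 1813\right) + 44112 = 482 + 44112 = 44594$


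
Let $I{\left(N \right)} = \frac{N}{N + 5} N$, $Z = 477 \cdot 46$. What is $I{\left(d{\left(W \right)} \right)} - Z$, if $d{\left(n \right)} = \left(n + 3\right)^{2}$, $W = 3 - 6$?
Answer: $-21942$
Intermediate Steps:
$W = -3$ ($W = 3 - 6 = -3$)
$Z = 21942$
$d{\left(n \right)} = \left(3 + n\right)^{2}$
$I{\left(N \right)} = \frac{N^{2}}{5 + N}$ ($I{\left(N \right)} = \frac{N}{5 + N} N = \frac{N^{2}}{5 + N}$)
$I{\left(d{\left(W \right)} \right)} - Z = \frac{\left(\left(3 - 3\right)^{2}\right)^{2}}{5 + \left(3 - 3\right)^{2}} - 21942 = \frac{\left(0^{2}\right)^{2}}{5 + 0^{2}} - 21942 = \frac{0^{2}}{5 + 0} - 21942 = \frac{0}{5} - 21942 = 0 \cdot \frac{1}{5} - 21942 = 0 - 21942 = -21942$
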